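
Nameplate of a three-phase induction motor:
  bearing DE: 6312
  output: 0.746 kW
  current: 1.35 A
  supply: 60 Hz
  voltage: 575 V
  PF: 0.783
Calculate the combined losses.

P_in = √3·V·I·cosφ = 1.732×575×1.35×0.783 = 1053 W
P_out = 746 W
Losses = P_in − P_out = 1053 − 746 = 307 W

307 W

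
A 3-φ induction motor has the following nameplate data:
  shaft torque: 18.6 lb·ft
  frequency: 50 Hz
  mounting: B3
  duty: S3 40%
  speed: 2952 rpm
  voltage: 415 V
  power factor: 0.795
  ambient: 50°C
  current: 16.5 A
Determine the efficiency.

τ = 18.6 lb·ft × 1.356 = 25.22 N·m
ω = 2π × 2952/60 = 309.1 rad/s; P_out = τω = 25.22 × 309.1 = 7796 W
P_in = √3·V_L·I_L·cosφ = 1.732 × 415 × 16.5 × 0.795 = 9429 W
η = P_out / P_in = 7796 / 9429 = 0.827 = 82.7%

82.7 %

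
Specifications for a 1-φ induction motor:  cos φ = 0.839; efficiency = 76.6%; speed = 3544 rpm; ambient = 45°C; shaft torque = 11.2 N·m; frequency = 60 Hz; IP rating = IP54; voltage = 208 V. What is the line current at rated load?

31.1 A

ω = 2π×3544/60 = 371.1 rad/s; P_out = τω = 11.2 × 371.1 = 4156 W
P_in = P_out / η = 4156 / 0.766 = 5426 W
I = P_in / (V·cosφ) = 5426 / (208 × 0.839) = 31.1 A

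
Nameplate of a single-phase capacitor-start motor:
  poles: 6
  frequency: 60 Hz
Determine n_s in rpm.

n_s = 120f/p = 120×60/6 = 1200 rpm

1200 rpm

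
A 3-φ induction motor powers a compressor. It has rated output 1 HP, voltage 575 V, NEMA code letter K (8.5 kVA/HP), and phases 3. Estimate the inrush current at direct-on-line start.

8.53 A

S_LR = 8.5 × 1 = 8.5 kVA
I_LR = S_LR/(√3·V_L) = 8500/(1.732×575) = 8.53 A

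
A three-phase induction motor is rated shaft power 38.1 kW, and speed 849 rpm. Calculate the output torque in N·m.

429 N·m

ω = 2π × 849/60 = 88.91 rad/s
τ = P/ω = 38100/88.91 = 429 N·m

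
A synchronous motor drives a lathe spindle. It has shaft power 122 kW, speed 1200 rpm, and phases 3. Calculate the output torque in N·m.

971 N·m

ω = 2π × 1200/60 = 125.7 rad/s
τ = P/ω = 122000/125.7 = 971 N·m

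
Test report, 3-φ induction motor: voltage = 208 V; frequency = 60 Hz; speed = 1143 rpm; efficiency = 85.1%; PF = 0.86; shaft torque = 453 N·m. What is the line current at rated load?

ω = 2π×1143/60 = 119.7 rad/s; P_out = τω = 453 × 119.7 = 54224 W
P_in = P_out / η = 54224 / 0.851 = 63718 W
I_L = P_in / (√3·V_L·cosφ) = 63718 / (1.732 × 208 × 0.86) = 206 A

206 A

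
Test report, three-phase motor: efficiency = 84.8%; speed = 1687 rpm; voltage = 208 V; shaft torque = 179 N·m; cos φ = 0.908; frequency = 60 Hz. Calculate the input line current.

ω = 2π×1687/60 = 176.7 rad/s; P_out = τω = 179 × 176.7 = 31629 W
P_in = P_out / η = 31629 / 0.848 = 37298 W
I_L = P_in / (√3·V_L·cosφ) = 37298 / (1.732 × 208 × 0.908) = 114 A

114 A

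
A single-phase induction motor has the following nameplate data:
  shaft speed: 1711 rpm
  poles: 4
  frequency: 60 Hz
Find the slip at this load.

n_s = 120f/p = 120×60/4 = 1800 rpm
s = (n_s − n)/n_s = (1800 − 1711)/1800 = 0.0494

4.9 %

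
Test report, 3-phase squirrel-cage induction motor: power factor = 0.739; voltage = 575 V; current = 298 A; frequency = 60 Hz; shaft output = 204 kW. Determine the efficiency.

93.0 %

P_out = 204 kW = 204000 W
P_in = √3·V_L·I_L·cosφ = 1.732 × 575 × 298 × 0.739 = 219319 W
η = P_out / P_in = 204000 / 219319 = 0.930 = 93.0%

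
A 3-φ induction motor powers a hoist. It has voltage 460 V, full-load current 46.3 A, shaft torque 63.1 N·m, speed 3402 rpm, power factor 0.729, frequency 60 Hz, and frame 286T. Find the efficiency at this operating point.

83.6 %

ω = 2π × 3402/60 = 356.3 rad/s; P_out = τω = 63.1 × 356.3 = 22483 W
P_in = √3·V_L·I_L·cosφ = 1.732 × 460 × 46.3 × 0.729 = 26891 W
η = P_out / P_in = 22483 / 26891 = 0.836 = 83.6%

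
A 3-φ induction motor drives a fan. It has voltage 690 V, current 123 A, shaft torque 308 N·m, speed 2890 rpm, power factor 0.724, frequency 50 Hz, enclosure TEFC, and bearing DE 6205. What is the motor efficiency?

ω = 2π × 2890/60 = 302.6 rad/s; P_out = τω = 308 × 302.6 = 93201 W
P_in = √3·V_L·I_L·cosφ = 1.732 × 690 × 123 × 0.724 = 106424 W
η = P_out / P_in = 93201 / 106424 = 0.876 = 87.6%

87.6 %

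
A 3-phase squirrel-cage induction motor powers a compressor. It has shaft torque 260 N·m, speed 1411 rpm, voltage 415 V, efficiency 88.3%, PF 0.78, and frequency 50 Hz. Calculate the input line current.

77.6 A

ω = 2π×1411/60 = 147.8 rad/s; P_out = τω = 260 × 147.8 = 38428 W
P_in = P_out / η = 38428 / 0.883 = 43520 W
I_L = P_in / (√3·V_L·cosφ) = 43520 / (1.732 × 415 × 0.78) = 77.6 A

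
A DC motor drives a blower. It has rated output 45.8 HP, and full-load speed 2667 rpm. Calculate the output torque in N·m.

122 N·m

P_out = 45.8 × 746 = 34167 W
ω = 2π × 2667/60 = 279.3 rad/s
τ = P_out/ω = 34167/279.3 = 122 N·m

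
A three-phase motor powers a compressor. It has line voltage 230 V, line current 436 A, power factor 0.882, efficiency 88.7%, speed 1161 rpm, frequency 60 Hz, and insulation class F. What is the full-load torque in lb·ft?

824 lb·ft

P_in = √3·V·I·cosφ = 1.732 × 230 × 436 × 0.882 = 153190 W
P_out = η·P_in = 0.887 × 153190 = 135880 W
n = 1161 rpm
ω = 2π×1161/60 = 121.6 rad/s
τ = P_out/ω = 135880/121.6 = 1117 N·m
In lb·ft: 1117/1.356 = 824 lb·ft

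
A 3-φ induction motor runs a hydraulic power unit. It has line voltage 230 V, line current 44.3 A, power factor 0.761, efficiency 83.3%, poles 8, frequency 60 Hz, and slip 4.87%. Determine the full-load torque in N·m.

125 N·m

P_in = √3·V·I·cosφ = 1.732 × 230 × 44.3 × 0.761 = 13430 W
P_out = η·P_in = 0.833 × 13430 = 11187 W
n_s = 120×60/8 = 900 rpm; n = 900×(1−0.0487) = 856 rpm
ω = 2π×856/60 = 89.64 rad/s
τ = P_out/ω = 11187/89.64 = 125 N·m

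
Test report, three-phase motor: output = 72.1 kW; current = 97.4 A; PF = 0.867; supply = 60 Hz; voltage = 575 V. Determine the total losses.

P_in = √3·V·I·cosφ = 1.732×575×97.4×0.867 = 84100 W
P_out = 72100 W
Losses = P_in − P_out = 84100 − 72100 = 12000 W

12 kW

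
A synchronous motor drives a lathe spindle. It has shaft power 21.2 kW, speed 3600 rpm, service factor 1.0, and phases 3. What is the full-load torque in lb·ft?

41.5 lb·ft

ω = 2π × 3600/60 = 377 rad/s
τ = P/ω = 21200/377 = 56.23 N·m
In lb·ft: 56.23/1.356 = 41.5 lb·ft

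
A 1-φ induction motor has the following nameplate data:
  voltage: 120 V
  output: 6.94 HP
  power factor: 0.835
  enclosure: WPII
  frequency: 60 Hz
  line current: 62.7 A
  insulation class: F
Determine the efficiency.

P_out = 6.94 × 746 = 5177 W
P_in = V·I·cosφ = 120 × 62.7 × 0.835 = 6283 W
η = P_out / P_in = 5177 / 6283 = 0.824 = 82.4%

82.4 %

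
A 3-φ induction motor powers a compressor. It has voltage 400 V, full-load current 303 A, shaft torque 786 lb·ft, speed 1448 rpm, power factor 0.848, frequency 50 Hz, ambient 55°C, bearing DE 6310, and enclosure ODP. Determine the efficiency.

τ = 786 lb·ft × 1.356 = 1066 N·m
ω = 2π × 1448/60 = 151.6 rad/s; P_out = τω = 1066 × 151.6 = 161606 W
P_in = √3·V_L·I_L·cosφ = 1.732 × 400 × 303 × 0.848 = 178011 W
η = P_out / P_in = 161606 / 178011 = 0.908 = 90.8%

90.8 %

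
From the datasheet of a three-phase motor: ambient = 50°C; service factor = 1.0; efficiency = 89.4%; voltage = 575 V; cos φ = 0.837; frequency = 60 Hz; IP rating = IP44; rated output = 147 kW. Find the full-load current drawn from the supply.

197 A

P_out = 147 kW = 147000 W
P_in = P_out / η = 147000 / 0.894 = 164430 W
I_L = P_in / (√3·V_L·cosφ) = 164430 / (1.732 × 575 × 0.837) = 197 A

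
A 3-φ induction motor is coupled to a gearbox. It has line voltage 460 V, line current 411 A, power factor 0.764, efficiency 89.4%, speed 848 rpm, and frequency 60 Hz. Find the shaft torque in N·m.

P_in = √3·V·I·cosφ = 1.732 × 460 × 411 × 0.764 = 250173 W
P_out = η·P_in = 0.894 × 250173 = 223655 W
n = 848 rpm
ω = 2π×848/60 = 88.8 rad/s
τ = P_out/ω = 223655/88.8 = 2520 N·m

2520 N·m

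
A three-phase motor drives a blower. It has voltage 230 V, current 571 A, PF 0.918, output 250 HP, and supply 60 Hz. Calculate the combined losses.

22300 W

P_in = √3·V·I·cosφ = 1.732×230×571×0.918 = 208812 W
P_out = 250×746 = 186500 W
Losses = P_in − P_out = 208812 − 186500 = 22312 W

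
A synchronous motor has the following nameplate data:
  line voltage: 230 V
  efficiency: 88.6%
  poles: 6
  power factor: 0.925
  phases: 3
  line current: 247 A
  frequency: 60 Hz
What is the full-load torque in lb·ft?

473 lb·ft

P_in = √3·V·I·cosφ = 1.732 × 230 × 247 × 0.925 = 91015 W
P_out = η·P_in = 0.886 × 91015 = 80639 W
n = n_s = 120×60/6 = 1200 rpm (synchronous)
ω = 2π×1200/60 = 125.7 rad/s
τ = P_out/ω = 80639/125.7 = 641.5 N·m
In lb·ft: 641.5/1.356 = 473 lb·ft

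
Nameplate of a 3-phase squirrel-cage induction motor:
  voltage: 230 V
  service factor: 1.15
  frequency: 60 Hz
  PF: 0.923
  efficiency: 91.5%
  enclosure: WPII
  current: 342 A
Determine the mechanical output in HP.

P_in = √3·V·I·cosφ = 1.732 × 230 × 342 × 0.923 = 125749 W
P_out = η·P_in = 0.915 × 125749 = 115060 W
= 115060/746 = 154 HP

154 HP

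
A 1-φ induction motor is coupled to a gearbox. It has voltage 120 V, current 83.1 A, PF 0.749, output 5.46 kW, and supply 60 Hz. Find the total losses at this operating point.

P_in = V·I·cosφ = 120×83.1×0.749 = 7469 W
P_out = 5460 W
Losses = P_in − P_out = 7469 − 5460 = 2009 W

2.01 kW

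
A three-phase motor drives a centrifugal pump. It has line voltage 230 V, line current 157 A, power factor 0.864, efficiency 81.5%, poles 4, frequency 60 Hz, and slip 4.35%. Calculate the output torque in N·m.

244 N·m

P_in = √3·V·I·cosφ = 1.732 × 230 × 157 × 0.864 = 54037 W
P_out = η·P_in = 0.815 × 54037 = 44040 W
n_s = 120×60/4 = 1800 rpm; n = 1800×(1−0.0435) = 1722 rpm
ω = 2π×1722/60 = 180.3 rad/s
τ = P_out/ω = 44040/180.3 = 244 N·m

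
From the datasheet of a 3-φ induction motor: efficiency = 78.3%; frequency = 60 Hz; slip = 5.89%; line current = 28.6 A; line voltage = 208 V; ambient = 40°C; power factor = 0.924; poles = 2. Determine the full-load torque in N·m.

21 N·m

P_in = √3·V·I·cosφ = 1.732 × 208 × 28.6 × 0.924 = 9520 W
P_out = η·P_in = 0.783 × 9520 = 7454 W
n_s = 120×60/2 = 3600 rpm; n = 3600×(1−0.0589) = 3388 rpm
ω = 2π×3388/60 = 354.8 rad/s
τ = P_out/ω = 7454/354.8 = 21 N·m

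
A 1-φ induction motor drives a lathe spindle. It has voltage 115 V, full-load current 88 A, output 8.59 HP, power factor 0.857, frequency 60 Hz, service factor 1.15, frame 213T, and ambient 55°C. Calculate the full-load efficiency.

P_out = 8.59 × 746 = 6408 W
P_in = V·I·cosφ = 115 × 88 × 0.857 = 8673 W
η = P_out / P_in = 6408 / 8673 = 0.739 = 73.9%

73.9 %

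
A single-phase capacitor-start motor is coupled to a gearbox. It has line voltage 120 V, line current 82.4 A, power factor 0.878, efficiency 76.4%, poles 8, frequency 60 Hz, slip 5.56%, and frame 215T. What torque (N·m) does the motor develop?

74.5 N·m

P_in = V·I·cosφ = 120 × 82.4 × 0.878 = 8682 W
P_out = η·P_in = 0.764 × 8682 = 6633 W
n_s = 120×60/8 = 900 rpm; n = 900×(1−0.0556) = 850 rpm
ω = 2π×850/60 = 89.01 rad/s
τ = P_out/ω = 6633/89.01 = 74.5 N·m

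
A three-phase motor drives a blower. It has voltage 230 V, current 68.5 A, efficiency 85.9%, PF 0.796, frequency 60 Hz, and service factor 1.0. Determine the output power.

P_in = √3·V·I·cosφ = 1.732 × 230 × 68.5 × 0.796 = 21721 W
P_out = η·P_in = 0.859 × 21721 = 18658 W

18.7 kW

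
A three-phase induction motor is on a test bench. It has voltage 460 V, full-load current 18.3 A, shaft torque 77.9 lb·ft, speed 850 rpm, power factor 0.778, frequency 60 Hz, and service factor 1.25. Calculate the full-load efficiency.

τ = 77.9 lb·ft × 1.356 = 105.6 N·m
ω = 2π × 850/60 = 89.01 rad/s; P_out = τω = 105.6 × 89.01 = 9399 W
P_in = √3·V_L·I_L·cosφ = 1.732 × 460 × 18.3 × 0.778 = 11343 W
η = P_out / P_in = 9399 / 11343 = 0.829 = 82.9%

82.9 %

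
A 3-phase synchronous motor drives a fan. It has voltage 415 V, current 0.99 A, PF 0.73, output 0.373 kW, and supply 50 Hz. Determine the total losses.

P_in = √3·V·I·cosφ = 1.732×415×0.99×0.73 = 519 W
P_out = 373 W
Losses = P_in − P_out = 519 − 373 = 146 W

146 W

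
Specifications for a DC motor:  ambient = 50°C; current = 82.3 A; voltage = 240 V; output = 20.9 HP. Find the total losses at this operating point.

P_in = V·I = 240×82.3 = 19752 W
P_out = 20.9×746 = 15591 W
Losses = P_in − P_out = 19752 − 15591 = 4161 W

4.16 kW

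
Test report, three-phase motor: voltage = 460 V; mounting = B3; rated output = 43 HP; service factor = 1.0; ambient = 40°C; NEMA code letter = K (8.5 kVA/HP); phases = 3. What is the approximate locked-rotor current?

459 A

S_LR = 8.5 × 43 = 365.5 kVA
I_LR = S_LR/(√3·V_L) = 365500/(1.732×460) = 459 A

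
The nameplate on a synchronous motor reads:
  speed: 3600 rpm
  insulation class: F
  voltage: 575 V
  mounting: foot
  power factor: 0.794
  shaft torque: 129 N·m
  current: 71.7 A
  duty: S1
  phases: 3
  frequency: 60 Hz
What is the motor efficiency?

85.8 %

ω = 2π × 3600/60 = 377 rad/s; P_out = τω = 129 × 377 = 48633 W
P_in = √3·V_L·I_L·cosφ = 1.732 × 575 × 71.7 × 0.794 = 56696 W
η = P_out / P_in = 48633 / 56696 = 0.858 = 85.8%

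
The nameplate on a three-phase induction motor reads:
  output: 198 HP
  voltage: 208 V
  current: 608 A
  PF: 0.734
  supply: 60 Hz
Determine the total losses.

13.1 kW

P_in = √3·V·I·cosφ = 1.732×208×608×0.734 = 160772 W
P_out = 198×746 = 147708 W
Losses = P_in − P_out = 160772 − 147708 = 13064 W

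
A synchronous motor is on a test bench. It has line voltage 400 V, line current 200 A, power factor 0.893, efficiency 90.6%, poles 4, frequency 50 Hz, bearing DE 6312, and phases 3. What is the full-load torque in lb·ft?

P_in = √3·V·I·cosφ = 1.732 × 400 × 200 × 0.893 = 123734 W
P_out = η·P_in = 0.906 × 123734 = 112103 W
n = n_s = 120×50/4 = 1500 rpm (synchronous)
ω = 2π×1500/60 = 157.1 rad/s
τ = P_out/ω = 112103/157.1 = 713.6 N·m
In lb·ft: 713.6/1.356 = 526 lb·ft

526 lb·ft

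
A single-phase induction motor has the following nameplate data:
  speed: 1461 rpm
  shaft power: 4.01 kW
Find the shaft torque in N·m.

26.2 N·m

ω = 2π × 1461/60 = 153 rad/s
τ = P/ω = 4010/153 = 26.2 N·m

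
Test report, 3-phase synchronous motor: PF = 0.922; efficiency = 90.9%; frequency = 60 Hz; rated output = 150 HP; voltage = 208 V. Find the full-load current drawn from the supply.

371 A

P_out = 150 × 746 = 111900 W
P_in = P_out / η = 111900 / 0.909 = 123102 W
I_L = P_in / (√3·V_L·cosφ) = 123102 / (1.732 × 208 × 0.922) = 371 A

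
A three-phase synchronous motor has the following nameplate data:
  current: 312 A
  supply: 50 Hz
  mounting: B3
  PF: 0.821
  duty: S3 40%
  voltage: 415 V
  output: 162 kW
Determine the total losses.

P_in = √3·V·I·cosφ = 1.732×415×312×0.821 = 184117 W
P_out = 162000 W
Losses = P_in − P_out = 184117 − 162000 = 22117 W

22.1 kW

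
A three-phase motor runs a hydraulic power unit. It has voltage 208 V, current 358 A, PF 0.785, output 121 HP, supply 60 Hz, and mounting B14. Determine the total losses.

11 kW

P_in = √3·V·I·cosφ = 1.732×208×358×0.785 = 101243 W
P_out = 121×746 = 90266 W
Losses = P_in − P_out = 101243 − 90266 = 10977 W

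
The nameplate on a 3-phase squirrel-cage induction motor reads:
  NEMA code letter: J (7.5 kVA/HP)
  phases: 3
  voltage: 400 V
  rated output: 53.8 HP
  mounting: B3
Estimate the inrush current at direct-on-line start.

582 A

S_LR = 7.5 × 53.8 = 403.5 kVA
I_LR = S_LR/(√3·V_L) = 403500/(1.732×400) = 582 A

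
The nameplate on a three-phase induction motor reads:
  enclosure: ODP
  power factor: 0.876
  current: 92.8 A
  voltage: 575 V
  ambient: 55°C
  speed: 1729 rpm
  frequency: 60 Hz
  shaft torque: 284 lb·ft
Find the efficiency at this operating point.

τ = 284 lb·ft × 1.356 = 385.1 N·m
ω = 2π × 1729/60 = 181.1 rad/s; P_out = τω = 385.1 × 181.1 = 69742 W
P_in = √3·V_L·I_L·cosφ = 1.732 × 575 × 92.8 × 0.876 = 80959 W
η = P_out / P_in = 69742 / 80959 = 0.861 = 86.1%

86.1 %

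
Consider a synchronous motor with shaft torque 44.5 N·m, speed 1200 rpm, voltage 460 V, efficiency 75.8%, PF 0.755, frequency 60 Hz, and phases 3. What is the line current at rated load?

12.3 A

ω = 2π×1200/60 = 125.7 rad/s; P_out = τω = 44.5 × 125.7 = 5594 W
P_in = P_out / η = 5594 / 0.758 = 7380 W
I_L = P_in / (√3·V_L·cosφ) = 7380 / (1.732 × 460 × 0.755) = 12.3 A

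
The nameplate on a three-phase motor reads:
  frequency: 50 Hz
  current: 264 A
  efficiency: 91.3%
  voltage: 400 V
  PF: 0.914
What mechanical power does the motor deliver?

P_in = √3·V·I·cosφ = 1.732 × 400 × 264 × 0.914 = 167170 W
P_out = η·P_in = 0.913 × 167170 = 152626 W

153 kW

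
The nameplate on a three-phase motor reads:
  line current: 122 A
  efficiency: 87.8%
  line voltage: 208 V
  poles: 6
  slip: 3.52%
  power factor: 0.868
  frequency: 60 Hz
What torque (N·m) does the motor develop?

P_in = √3·V·I·cosφ = 1.732 × 208 × 122 × 0.868 = 38150 W
P_out = η·P_in = 0.878 × 38150 = 33496 W
n_s = 120×60/6 = 1200 rpm; n = 1200×(1−0.0352) = 1158 rpm
ω = 2π×1158/60 = 121.3 rad/s
τ = P_out/ω = 33496/121.3 = 276 N·m

276 N·m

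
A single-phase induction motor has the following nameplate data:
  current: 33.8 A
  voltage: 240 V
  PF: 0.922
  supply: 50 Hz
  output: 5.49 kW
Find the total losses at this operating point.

P_in = V·I·cosφ = 240×33.8×0.922 = 7479 W
P_out = 5490 W
Losses = P_in − P_out = 7479 − 5490 = 1989 W

1.99 kW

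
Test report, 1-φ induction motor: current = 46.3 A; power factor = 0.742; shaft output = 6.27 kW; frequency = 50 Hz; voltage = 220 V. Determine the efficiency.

P_out = 6.27 kW = 6270 W
P_in = V·I·cosφ = 220 × 46.3 × 0.742 = 7558 W
η = P_out / P_in = 6270 / 7558 = 0.830 = 83.0%

83.0 %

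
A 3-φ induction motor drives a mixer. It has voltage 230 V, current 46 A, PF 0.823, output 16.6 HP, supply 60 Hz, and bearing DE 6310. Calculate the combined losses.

2.7 kW

P_in = √3·V·I·cosφ = 1.732×230×46×0.823 = 15081 W
P_out = 16.6×746 = 12384 W
Losses = P_in − P_out = 15081 − 12384 = 2697 W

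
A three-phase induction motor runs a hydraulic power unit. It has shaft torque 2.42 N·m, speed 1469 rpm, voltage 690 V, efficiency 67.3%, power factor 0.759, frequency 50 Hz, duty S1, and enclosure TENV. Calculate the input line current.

0.61 A

ω = 2π×1469/60 = 153.8 rad/s; P_out = τω = 2.42 × 153.8 = 372 W
P_in = P_out / η = 372 / 0.673 = 553 W
I_L = P_in / (√3·V_L·cosφ) = 553 / (1.732 × 690 × 0.759) = 0.61 A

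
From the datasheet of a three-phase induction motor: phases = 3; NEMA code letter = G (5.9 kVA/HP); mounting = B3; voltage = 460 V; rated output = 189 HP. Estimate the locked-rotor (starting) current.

1400 A

S_LR = 5.9 × 189 = 1115.1 kVA
I_LR = S_LR/(√3·V_L) = 1115100/(1.732×460) = 1400 A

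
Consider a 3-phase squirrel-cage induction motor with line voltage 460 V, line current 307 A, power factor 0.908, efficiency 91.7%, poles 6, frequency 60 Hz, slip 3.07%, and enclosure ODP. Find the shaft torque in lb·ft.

1230 lb·ft

P_in = √3·V·I·cosφ = 1.732 × 460 × 307 × 0.908 = 222090 W
P_out = η·P_in = 0.917 × 222090 = 203657 W
n_s = 120×60/6 = 1200 rpm; n = 1200×(1−0.0307) = 1163 rpm
ω = 2π×1163/60 = 121.8 rad/s
τ = P_out/ω = 203657/121.8 = 1672 N·m
In lb·ft: 1672/1.356 = 1230 lb·ft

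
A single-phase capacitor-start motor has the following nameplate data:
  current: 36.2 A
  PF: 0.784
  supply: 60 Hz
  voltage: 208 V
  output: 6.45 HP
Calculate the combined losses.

1.09 kW

P_in = V·I·cosφ = 208×36.2×0.784 = 5903 W
P_out = 6.45×746 = 4812 W
Losses = P_in − P_out = 5903 − 4812 = 1091 W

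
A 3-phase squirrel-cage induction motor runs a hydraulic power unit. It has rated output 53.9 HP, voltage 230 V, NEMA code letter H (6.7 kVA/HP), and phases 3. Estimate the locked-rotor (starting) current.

S_LR = 6.7 × 53.9 = 361.13 kVA
I_LR = S_LR/(√3·V_L) = 361130/(1.732×230) = 907 A

907 A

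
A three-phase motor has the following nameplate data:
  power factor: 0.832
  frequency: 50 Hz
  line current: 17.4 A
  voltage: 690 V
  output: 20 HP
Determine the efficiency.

P_out = 20 × 746 = 14920 W
P_in = √3·V_L·I_L·cosφ = 1.732 × 690 × 17.4 × 0.832 = 17301 W
η = P_out / P_in = 14920 / 17301 = 0.862 = 86.2%

86.2 %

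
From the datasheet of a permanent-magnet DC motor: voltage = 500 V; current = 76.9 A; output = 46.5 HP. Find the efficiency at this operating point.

P_out = 46.5 × 746 = 34689 W
P_in = V·I = 500 × 76.9 = 38450 W
η = P_out / P_in = 34689 / 38450 = 0.902 = 90.2%

90.2 %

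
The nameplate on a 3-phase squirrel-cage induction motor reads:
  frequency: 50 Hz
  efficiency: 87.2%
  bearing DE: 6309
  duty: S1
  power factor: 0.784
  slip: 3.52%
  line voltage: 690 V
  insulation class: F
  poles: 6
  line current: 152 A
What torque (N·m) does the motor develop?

P_in = √3·V·I·cosφ = 1.732 × 690 × 152 × 0.784 = 142415 W
P_out = η·P_in = 0.872 × 142415 = 124186 W
n_s = 120×50/6 = 1000 rpm; n = 1000×(1−0.0352) = 965 rpm
ω = 2π×965/60 = 101.1 rad/s
τ = P_out/ω = 124186/101.1 = 1230 N·m

1230 N·m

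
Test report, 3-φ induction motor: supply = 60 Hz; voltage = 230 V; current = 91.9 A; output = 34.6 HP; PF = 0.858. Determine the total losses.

P_in = √3·V·I·cosφ = 1.732×230×91.9×0.858 = 31411 W
P_out = 34.6×746 = 25812 W
Losses = P_in − P_out = 31411 − 25812 = 5599 W

5600 W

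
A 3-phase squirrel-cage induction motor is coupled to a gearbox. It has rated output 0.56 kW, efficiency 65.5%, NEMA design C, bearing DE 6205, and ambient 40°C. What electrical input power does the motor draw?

P_out = 560 W
P_in = P_out/η = 560/0.655 = 855 W = 0.855 kW

0.855 kW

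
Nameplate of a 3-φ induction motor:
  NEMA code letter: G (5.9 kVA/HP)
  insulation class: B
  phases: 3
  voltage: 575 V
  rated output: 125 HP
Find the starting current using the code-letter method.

741 A

S_LR = 5.9 × 125 = 737.5 kVA
I_LR = S_LR/(√3·V_L) = 737500/(1.732×575) = 741 A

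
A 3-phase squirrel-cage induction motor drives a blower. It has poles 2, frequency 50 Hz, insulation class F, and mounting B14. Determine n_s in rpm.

3000 rpm

n_s = 120f/p = 120×50/2 = 3000 rpm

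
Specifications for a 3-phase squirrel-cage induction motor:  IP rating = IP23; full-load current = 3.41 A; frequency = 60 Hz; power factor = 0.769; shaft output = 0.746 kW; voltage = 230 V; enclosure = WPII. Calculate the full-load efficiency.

71.4 %

P_out = 0.746 kW = 746 W
P_in = √3·V_L·I_L·cosφ = 1.732 × 230 × 3.41 × 0.769 = 1045 W
η = P_out / P_in = 746 / 1045 = 0.714 = 71.4%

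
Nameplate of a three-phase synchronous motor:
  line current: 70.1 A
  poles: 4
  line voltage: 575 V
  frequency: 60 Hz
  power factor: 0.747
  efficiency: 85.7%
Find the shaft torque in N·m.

237 N·m

P_in = √3·V·I·cosφ = 1.732 × 575 × 70.1 × 0.747 = 52150 W
P_out = η·P_in = 0.857 × 52150 = 44693 W
n = n_s = 120×60/4 = 1800 rpm (synchronous)
ω = 2π×1800/60 = 188.5 rad/s
τ = P_out/ω = 44693/188.5 = 237 N·m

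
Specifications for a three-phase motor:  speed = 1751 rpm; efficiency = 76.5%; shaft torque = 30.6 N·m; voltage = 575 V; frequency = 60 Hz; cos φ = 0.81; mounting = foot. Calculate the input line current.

9.09 A

ω = 2π×1751/60 = 183.4 rad/s; P_out = τω = 30.6 × 183.4 = 5612 W
P_in = P_out / η = 5612 / 0.765 = 7336 W
I_L = P_in / (√3·V_L·cosφ) = 7336 / (1.732 × 575 × 0.81) = 9.09 A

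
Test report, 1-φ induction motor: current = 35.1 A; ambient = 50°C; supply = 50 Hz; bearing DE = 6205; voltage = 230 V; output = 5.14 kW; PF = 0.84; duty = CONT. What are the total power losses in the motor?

1.64 kW

P_in = V·I·cosφ = 230×35.1×0.84 = 6781 W
P_out = 5140 W
Losses = P_in − P_out = 6781 − 5140 = 1641 W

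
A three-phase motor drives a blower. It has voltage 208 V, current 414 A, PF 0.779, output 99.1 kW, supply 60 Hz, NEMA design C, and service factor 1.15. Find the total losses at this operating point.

P_in = √3·V·I·cosφ = 1.732×208×414×0.779 = 116185 W
P_out = 99100 W
Losses = P_in − P_out = 116185 − 99100 = 17085 W

17100 W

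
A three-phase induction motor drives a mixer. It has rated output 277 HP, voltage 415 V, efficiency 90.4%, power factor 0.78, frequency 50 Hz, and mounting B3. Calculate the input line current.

408 A

P_out = 277 × 746 = 206642 W
P_in = P_out / η = 206642 / 0.904 = 228586 W
I_L = P_in / (√3·V_L·cosφ) = 228586 / (1.732 × 415 × 0.78) = 408 A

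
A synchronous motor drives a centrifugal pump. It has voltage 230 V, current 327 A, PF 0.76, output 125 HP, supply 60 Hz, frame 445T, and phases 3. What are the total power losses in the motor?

P_in = √3·V·I·cosφ = 1.732×230×327×0.76 = 99000 W
P_out = 125×746 = 93250 W
Losses = P_in − P_out = 99000 − 93250 = 5750 W

5.75 kW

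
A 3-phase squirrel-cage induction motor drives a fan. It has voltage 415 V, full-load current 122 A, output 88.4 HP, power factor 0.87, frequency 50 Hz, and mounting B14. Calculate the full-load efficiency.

P_out = 88.4 × 746 = 65946 W
P_in = √3·V_L·I_L·cosφ = 1.732 × 415 × 122 × 0.87 = 76291 W
η = P_out / P_in = 65946 / 76291 = 0.864 = 86.4%

86.4 %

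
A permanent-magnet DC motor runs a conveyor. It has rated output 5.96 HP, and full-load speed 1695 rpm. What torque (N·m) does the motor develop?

P_out = 5.96 × 746 = 4446 W
ω = 2π × 1695/60 = 177.5 rad/s
τ = P_out/ω = 4446/177.5 = 25 N·m

25 N·m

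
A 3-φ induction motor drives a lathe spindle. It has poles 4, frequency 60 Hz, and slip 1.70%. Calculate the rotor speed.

1769 rpm

n_s = 120f/p = 120×60/4 = 1800 rpm
n = n_s(1 − s) = 1800 × (1 − 0.017) = 1769 rpm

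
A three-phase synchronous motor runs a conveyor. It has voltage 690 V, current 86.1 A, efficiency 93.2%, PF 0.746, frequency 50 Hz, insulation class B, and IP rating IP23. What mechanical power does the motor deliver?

71.5 kW

P_in = √3·V·I·cosφ = 1.732 × 690 × 86.1 × 0.746 = 76761 W
P_out = η·P_in = 0.932 × 76761 = 71541 W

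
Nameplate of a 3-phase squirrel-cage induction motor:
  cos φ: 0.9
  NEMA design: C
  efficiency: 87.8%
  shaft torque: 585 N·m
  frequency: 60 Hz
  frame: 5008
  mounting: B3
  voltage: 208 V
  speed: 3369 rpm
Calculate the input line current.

725 A

ω = 2π×3369/60 = 352.8 rad/s; P_out = τω = 585 × 352.8 = 206388 W
P_in = P_out / η = 206388 / 0.878 = 235066 W
I_L = P_in / (√3·V_L·cosφ) = 235066 / (1.732 × 208 × 0.9) = 725 A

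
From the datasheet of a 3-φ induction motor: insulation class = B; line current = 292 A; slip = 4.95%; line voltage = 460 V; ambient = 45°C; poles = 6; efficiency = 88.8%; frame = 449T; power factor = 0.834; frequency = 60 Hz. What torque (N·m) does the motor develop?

1440 N·m

P_in = √3·V·I·cosφ = 1.732 × 460 × 292 × 0.834 = 194024 W
P_out = η·P_in = 0.888 × 194024 = 172293 W
n_s = 120×60/6 = 1200 rpm; n = 1200×(1−0.0495) = 1141 rpm
ω = 2π×1141/60 = 119.5 rad/s
τ = P_out/ω = 172293/119.5 = 1440 N·m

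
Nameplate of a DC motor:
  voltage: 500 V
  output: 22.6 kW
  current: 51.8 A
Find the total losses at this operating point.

3.3 kW

P_in = V·I = 500×51.8 = 25900 W
P_out = 22600 W
Losses = P_in − P_out = 25900 − 22600 = 3300 W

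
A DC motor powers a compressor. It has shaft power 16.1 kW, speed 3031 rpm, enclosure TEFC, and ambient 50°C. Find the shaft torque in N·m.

50.7 N·m

ω = 2π × 3031/60 = 317.4 rad/s
τ = P/ω = 16100/317.4 = 50.7 N·m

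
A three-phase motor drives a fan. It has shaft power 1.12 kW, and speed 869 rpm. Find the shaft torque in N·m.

12.3 N·m

ω = 2π × 869/60 = 91 rad/s
τ = P/ω = 1120/91 = 12.3 N·m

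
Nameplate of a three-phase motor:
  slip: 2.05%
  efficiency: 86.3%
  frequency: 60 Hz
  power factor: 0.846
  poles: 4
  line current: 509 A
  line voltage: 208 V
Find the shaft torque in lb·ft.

535 lb·ft

P_in = √3·V·I·cosφ = 1.732 × 208 × 509 × 0.846 = 155131 W
P_out = η·P_in = 0.863 × 155131 = 133878 W
n_s = 120×60/4 = 1800 rpm; n = 1800×(1−0.0205) = 1763 rpm
ω = 2π×1763/60 = 184.6 rad/s
τ = P_out/ω = 133878/184.6 = 725.2 N·m
In lb·ft: 725.2/1.356 = 535 lb·ft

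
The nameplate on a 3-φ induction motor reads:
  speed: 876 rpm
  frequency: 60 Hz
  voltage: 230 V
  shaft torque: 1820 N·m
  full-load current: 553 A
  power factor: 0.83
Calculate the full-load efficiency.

ω = 2π × 876/60 = 91.73 rad/s; P_out = τω = 1820 × 91.73 = 166949 W
P_in = √3·V_L·I_L·cosφ = 1.732 × 230 × 553 × 0.83 = 182843 W
η = P_out / P_in = 166949 / 182843 = 0.913 = 91.3%

91.3 %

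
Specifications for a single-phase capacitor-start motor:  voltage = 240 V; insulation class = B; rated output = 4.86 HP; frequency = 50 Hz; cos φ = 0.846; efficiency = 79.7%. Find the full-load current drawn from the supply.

P_out = 4.86 × 746 = 3626 W
P_in = P_out / η = 3626 / 0.797 = 4550 W
I = P_in / (V·cosφ) = 4550 / (240 × 0.846) = 22.4 A

22.4 A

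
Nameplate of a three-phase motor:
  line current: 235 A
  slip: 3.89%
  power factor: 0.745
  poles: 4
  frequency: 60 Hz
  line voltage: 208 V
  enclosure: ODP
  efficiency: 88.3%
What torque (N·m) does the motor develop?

P_in = √3·V·I·cosφ = 1.732 × 208 × 235 × 0.745 = 63072 W
P_out = η·P_in = 0.883 × 63072 = 55693 W
n_s = 120×60/4 = 1800 rpm; n = 1800×(1−0.0389) = 1730 rpm
ω = 2π×1730/60 = 181.2 rad/s
τ = P_out/ω = 55693/181.2 = 307 N·m

307 N·m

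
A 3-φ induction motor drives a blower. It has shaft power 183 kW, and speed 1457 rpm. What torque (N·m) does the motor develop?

1200 N·m

ω = 2π × 1457/60 = 152.6 rad/s
τ = P/ω = 183000/152.6 = 1200 N·m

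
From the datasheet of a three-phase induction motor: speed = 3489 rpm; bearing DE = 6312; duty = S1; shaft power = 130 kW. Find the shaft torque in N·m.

ω = 2π × 3489/60 = 365.4 rad/s
τ = P/ω = 130000/365.4 = 356 N·m

356 N·m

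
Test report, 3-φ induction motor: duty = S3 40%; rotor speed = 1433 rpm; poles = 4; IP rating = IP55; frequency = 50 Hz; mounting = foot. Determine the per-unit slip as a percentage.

4.47 %

n_s = 120f/p = 120×50/4 = 1500 rpm
s = (n_s − n)/n_s = (1500 − 1433)/1500 = 0.0447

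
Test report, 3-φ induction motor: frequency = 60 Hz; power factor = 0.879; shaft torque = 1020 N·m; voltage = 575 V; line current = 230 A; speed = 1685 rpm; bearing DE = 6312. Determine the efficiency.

ω = 2π × 1685/60 = 176.5 rad/s; P_out = τω = 1020 × 176.5 = 180030 W
P_in = √3·V_L·I_L·cosφ = 1.732 × 575 × 230 × 0.879 = 201341 W
η = P_out / P_in = 180030 / 201341 = 0.894 = 89.4%

89.4 %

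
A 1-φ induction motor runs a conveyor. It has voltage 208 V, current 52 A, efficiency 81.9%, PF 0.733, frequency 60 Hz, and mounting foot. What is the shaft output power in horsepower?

P_in = V·I·cosφ = 208 × 52 × 0.733 = 7928 W
P_out = η·P_in = 0.819 × 7928 = 6493 W
= 6493/746 = 8.7 HP

8.7 HP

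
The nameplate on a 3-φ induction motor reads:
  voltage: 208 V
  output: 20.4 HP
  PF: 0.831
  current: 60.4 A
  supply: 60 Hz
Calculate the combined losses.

P_in = √3·V·I·cosφ = 1.732×208×60.4×0.831 = 18082 W
P_out = 20.4×746 = 15218 W
Losses = P_in − P_out = 18082 − 15218 = 2864 W

2.86 kW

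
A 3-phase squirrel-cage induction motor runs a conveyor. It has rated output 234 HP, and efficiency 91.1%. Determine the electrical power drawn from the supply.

P_out = 234 × 746 = 174564 W
P_in = P_out/η = 174564/0.911 = 191618 W = 192 kW

192 kW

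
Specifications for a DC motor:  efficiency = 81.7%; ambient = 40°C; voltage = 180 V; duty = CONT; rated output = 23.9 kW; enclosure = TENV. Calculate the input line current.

163 A

P_out = 23.9 kW = 23900 W
P_in = P_out / η = 23900 / 0.817 = 29253 W
I = P_in / V = 29253 / 180 = 163 A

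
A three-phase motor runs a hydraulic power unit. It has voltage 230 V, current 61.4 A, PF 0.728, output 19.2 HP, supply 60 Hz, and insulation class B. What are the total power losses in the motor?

3.48 kW

P_in = √3·V·I·cosφ = 1.732×230×61.4×0.728 = 17806 W
P_out = 19.2×746 = 14323 W
Losses = P_in − P_out = 17806 − 14323 = 3483 W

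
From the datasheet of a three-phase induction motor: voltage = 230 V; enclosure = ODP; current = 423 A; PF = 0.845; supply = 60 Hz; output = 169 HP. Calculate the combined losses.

16.3 kW

P_in = √3·V·I·cosφ = 1.732×230×423×0.845 = 142388 W
P_out = 169×746 = 126074 W
Losses = P_in − P_out = 142388 − 126074 = 16314 W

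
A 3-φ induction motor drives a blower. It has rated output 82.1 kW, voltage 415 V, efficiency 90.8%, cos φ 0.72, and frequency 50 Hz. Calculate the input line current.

P_out = 82.1 kW = 82100 W
P_in = P_out / η = 82100 / 0.908 = 90419 W
I_L = P_in / (√3·V_L·cosφ) = 90419 / (1.732 × 415 × 0.72) = 175 A

175 A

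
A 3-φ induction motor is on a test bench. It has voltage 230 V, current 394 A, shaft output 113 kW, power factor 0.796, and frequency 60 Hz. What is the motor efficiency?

90.4 %

P_out = 113 kW = 113000 W
P_in = √3·V_L·I_L·cosφ = 1.732 × 230 × 394 × 0.796 = 124935 W
η = P_out / P_in = 113000 / 124935 = 0.904 = 90.4%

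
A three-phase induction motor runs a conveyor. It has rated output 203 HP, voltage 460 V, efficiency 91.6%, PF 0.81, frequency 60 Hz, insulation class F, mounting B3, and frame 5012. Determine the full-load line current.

P_out = 203 × 746 = 151438 W
P_in = P_out / η = 151438 / 0.916 = 165325 W
I_L = P_in / (√3·V_L·cosφ) = 165325 / (1.732 × 460 × 0.81) = 256 A

256 A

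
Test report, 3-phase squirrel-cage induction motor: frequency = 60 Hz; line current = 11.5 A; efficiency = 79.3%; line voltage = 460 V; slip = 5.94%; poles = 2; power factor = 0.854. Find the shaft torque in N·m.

17.5 N·m

P_in = √3·V·I·cosφ = 1.732 × 460 × 11.5 × 0.854 = 7825 W
P_out = η·P_in = 0.793 × 7825 = 6205 W
n_s = 120×60/2 = 3600 rpm; n = 3600×(1−0.0594) = 3386 rpm
ω = 2π×3386/60 = 354.6 rad/s
τ = P_out/ω = 6205/354.6 = 17.5 N·m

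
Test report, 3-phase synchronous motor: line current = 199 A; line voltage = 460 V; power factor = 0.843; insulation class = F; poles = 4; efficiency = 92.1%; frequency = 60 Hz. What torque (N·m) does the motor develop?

653 N·m

P_in = √3·V·I·cosφ = 1.732 × 460 × 199 × 0.843 = 133655 W
P_out = η·P_in = 0.921 × 133655 = 123096 W
n = n_s = 120×60/4 = 1800 rpm (synchronous)
ω = 2π×1800/60 = 188.5 rad/s
τ = P_out/ω = 123096/188.5 = 653 N·m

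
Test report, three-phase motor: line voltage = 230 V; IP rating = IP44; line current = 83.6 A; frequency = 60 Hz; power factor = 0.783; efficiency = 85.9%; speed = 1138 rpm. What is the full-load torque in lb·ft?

139 lb·ft

P_in = √3·V·I·cosφ = 1.732 × 230 × 83.6 × 0.783 = 26076 W
P_out = η·P_in = 0.859 × 26076 = 22399 W
n = 1138 rpm
ω = 2π×1138/60 = 119.2 rad/s
τ = P_out/ω = 22399/119.2 = 187.9 N·m
In lb·ft: 187.9/1.356 = 139 lb·ft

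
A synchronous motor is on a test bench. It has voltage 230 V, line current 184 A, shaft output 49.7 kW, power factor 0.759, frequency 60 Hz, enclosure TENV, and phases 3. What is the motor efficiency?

P_out = 49.7 kW = 49700 W
P_in = √3·V_L·I_L·cosφ = 1.732 × 230 × 184 × 0.759 = 55633 W
η = P_out / P_in = 49700 / 55633 = 0.893 = 89.3%

89.3 %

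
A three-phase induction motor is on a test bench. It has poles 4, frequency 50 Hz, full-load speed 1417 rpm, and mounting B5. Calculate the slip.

n_s = 120f/p = 120×50/4 = 1500 rpm
s = (n_s − n)/n_s = (1500 − 1417)/1500 = 0.0553

5.53 %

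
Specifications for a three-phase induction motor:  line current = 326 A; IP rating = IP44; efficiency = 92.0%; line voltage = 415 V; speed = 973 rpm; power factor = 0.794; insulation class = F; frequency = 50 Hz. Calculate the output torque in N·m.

P_in = √3·V·I·cosφ = 1.732 × 415 × 326 × 0.794 = 186052 W
P_out = η·P_in = 0.92 × 186052 = 171168 W
n = 973 rpm
ω = 2π×973/60 = 101.9 rad/s
τ = P_out/ω = 171168/101.9 = 1680 N·m

1680 N·m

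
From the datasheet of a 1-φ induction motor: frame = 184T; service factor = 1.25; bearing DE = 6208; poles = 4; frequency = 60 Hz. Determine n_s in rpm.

n_s = 120f/p = 120×60/4 = 1800 rpm

1800 rpm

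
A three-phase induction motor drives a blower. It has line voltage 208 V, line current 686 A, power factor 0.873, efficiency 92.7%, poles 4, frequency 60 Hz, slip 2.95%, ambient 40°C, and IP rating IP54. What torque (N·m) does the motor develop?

P_in = √3·V·I·cosφ = 1.732 × 208 × 686 × 0.873 = 215749 W
P_out = η·P_in = 0.927 × 215749 = 199999 W
n_s = 120×60/4 = 1800 rpm; n = 1800×(1−0.0295) = 1747 rpm
ω = 2π×1747/60 = 182.9 rad/s
τ = P_out/ω = 199999/182.9 = 1090 N·m

1090 N·m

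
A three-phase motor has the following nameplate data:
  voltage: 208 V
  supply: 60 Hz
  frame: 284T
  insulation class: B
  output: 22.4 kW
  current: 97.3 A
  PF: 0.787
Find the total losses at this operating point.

5.19 kW

P_in = √3·V·I·cosφ = 1.732×208×97.3×0.787 = 27587 W
P_out = 22400 W
Losses = P_in − P_out = 27587 − 22400 = 5187 W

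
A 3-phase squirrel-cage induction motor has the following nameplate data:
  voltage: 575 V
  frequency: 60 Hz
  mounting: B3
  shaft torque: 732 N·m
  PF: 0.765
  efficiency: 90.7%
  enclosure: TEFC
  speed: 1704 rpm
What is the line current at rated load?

ω = 2π×1704/60 = 178.4 rad/s; P_out = τω = 732 × 178.4 = 130589 W
P_in = P_out / η = 130589 / 0.907 = 143979 W
I_L = P_in / (√3·V_L·cosφ) = 143979 / (1.732 × 575 × 0.765) = 189 A

189 A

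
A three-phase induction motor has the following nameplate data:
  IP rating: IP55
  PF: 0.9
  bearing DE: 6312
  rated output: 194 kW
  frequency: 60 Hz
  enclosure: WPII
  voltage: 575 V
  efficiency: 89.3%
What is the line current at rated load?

242 A

P_out = 194 kW = 194000 W
P_in = P_out / η = 194000 / 0.893 = 217245 W
I_L = P_in / (√3·V_L·cosφ) = 217245 / (1.732 × 575 × 0.9) = 242 A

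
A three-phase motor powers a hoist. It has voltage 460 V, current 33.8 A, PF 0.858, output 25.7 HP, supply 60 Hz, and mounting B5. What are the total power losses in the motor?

P_in = √3·V·I·cosφ = 1.732×460×33.8×0.858 = 23105 W
P_out = 25.7×746 = 19172 W
Losses = P_in − P_out = 23105 − 19172 = 3933 W

3930 W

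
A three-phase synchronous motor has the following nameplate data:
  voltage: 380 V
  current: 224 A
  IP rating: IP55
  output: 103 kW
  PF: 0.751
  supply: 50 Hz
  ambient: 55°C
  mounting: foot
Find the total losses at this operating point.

P_in = √3·V·I·cosφ = 1.732×380×224×0.751 = 110718 W
P_out = 103000 W
Losses = P_in − P_out = 110718 − 103000 = 7718 W

7.72 kW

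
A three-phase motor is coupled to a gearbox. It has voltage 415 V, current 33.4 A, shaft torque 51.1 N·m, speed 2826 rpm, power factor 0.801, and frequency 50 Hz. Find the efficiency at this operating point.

ω = 2π × 2826/60 = 295.9 rad/s; P_out = τω = 51.1 × 295.9 = 15120 W
P_in = √3·V_L·I_L·cosφ = 1.732 × 415 × 33.4 × 0.801 = 19230 W
η = P_out / P_in = 15120 / 19230 = 0.786 = 78.6%

78.6 %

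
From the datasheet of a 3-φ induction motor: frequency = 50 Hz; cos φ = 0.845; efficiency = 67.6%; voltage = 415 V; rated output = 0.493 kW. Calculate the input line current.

P_out = 0.493 kW = 493 W
P_in = P_out / η = 493 / 0.676 = 729 W
I_L = P_in / (√3·V_L·cosφ) = 729 / (1.732 × 415 × 0.845) = 1.2 A

1.2 A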